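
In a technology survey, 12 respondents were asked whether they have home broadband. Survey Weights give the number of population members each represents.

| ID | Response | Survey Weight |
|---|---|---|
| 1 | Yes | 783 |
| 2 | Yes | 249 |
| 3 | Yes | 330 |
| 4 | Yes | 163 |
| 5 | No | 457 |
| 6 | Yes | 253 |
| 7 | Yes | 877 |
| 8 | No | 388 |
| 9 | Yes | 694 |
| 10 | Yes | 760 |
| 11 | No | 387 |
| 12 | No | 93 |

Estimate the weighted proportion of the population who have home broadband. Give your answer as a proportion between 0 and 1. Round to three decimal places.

Sum of weights for 'Yes' = 783 + 249 + 330 + 163 + 253 + 877 + 694 + 760 = 4109
Total weight = 783 + 249 + 330 + 163 + 457 + 253 + 877 + 388 + 694 + 760 + 387 + 93 = 5434
Weighted proportion = 4109 / 5434 = 0.75616489

0.756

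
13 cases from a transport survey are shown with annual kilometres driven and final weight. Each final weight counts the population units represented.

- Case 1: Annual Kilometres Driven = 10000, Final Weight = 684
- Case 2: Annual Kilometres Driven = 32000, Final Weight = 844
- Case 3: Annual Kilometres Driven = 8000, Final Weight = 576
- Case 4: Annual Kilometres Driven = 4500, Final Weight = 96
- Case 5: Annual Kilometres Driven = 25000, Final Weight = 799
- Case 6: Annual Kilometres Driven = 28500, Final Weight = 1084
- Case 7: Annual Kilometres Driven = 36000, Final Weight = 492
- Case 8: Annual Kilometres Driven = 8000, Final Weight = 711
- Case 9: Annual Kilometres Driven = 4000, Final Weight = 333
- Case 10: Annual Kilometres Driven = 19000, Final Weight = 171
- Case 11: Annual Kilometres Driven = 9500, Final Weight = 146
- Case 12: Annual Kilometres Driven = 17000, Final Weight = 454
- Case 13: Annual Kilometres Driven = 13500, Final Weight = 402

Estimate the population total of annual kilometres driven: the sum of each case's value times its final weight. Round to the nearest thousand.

132270000

Weighted total = 132270000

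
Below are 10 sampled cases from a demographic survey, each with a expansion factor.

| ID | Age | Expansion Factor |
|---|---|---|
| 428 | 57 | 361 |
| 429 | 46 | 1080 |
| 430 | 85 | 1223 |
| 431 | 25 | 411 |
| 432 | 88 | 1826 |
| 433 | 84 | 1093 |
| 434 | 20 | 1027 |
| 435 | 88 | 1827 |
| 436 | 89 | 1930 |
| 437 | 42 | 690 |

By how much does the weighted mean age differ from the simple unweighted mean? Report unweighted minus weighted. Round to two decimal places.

-9.02

Unweighted sum = 57 + 46 + 85 + 25 + 88 + 84 + 20 + 88 + 89 + 42 = 624
Unweighted mean = 624 / 10 = 62.4
Weighted sum = 57×361 + 46×1080 + 85×1223 + 25×411 + 88×1826 + 84×1093 + 20×1027 + 88×1827 + 89×1930 + 42×690
  = 819053
Sum of weights = 361 + 1080 + 1223 + 411 + 1826 + 1093 + 1027 + 1827 + 1930 + 690 = 11468
Weighted mean = 819053 / 11468 = 71.420736
Difference (unweighted minus weighted) = -9.020736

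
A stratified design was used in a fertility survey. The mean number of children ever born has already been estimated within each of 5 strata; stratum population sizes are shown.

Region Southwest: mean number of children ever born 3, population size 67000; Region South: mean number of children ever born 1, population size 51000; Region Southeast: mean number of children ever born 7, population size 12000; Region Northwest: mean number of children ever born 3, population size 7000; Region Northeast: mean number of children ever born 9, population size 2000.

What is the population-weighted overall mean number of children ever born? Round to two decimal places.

2.70

Σ Nₕ·x̄ₕ = 3×67000 + 1×51000 + 7×12000 + 3×7000 + 9×2000
  = 201000 + 51000 + 84000 + 21000 + 18000 = 375000
Σ Nₕ = 67000 + 51000 + 12000 + 7000 + 2000 = 139000
Overall mean = 375000 / 139000 = 2.6978417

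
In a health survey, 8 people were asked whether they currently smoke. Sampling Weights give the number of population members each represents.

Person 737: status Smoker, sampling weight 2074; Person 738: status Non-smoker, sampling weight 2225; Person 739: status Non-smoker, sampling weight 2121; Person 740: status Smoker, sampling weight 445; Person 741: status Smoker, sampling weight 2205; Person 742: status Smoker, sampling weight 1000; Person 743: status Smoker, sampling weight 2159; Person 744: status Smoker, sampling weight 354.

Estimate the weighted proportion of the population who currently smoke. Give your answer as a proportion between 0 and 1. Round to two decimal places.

0.65

Sum of weights for 'Smoker' = 2074 + 445 + 2205 + 1000 + 2159 + 354 = 8237
Total weight = 2074 + 2225 + 2121 + 445 + 2205 + 1000 + 2159 + 354 = 12583
Weighted proportion = 8237 / 12583 = 0.65461337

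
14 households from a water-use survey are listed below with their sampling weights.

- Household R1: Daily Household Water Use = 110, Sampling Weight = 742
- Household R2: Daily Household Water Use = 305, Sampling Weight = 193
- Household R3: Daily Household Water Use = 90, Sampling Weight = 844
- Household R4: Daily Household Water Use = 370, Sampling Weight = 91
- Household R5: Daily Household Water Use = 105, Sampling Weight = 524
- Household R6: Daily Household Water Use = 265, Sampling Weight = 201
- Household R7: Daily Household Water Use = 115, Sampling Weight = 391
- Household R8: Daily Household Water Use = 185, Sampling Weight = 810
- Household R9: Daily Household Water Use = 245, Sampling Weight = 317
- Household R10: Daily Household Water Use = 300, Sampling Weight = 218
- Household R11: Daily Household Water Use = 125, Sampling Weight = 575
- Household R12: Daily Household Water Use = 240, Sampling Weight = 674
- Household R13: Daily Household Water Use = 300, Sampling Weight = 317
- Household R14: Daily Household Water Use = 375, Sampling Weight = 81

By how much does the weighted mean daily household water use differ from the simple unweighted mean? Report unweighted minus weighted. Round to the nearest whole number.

47

Unweighted sum = 3130
Unweighted mean = 3130 / 14 = 223.57143
Weighted sum = 1055390
Sum of weights = 5978
Weighted mean = 1055390 / 5978 = 176.54567
Difference (unweighted minus weighted) = 47.025761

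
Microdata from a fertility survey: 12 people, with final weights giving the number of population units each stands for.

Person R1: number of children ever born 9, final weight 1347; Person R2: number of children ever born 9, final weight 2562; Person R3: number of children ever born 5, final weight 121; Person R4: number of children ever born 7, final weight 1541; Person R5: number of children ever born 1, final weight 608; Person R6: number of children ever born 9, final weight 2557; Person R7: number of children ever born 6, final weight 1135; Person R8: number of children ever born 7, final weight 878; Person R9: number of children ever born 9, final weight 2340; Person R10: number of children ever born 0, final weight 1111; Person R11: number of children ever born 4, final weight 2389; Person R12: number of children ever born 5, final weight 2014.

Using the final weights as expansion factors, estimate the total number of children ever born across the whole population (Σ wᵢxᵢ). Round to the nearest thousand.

Weighted total = 9×1347 + 9×2562 + 5×121 + 7×1541 + 1×608 + 9×2557 + 6×1135 + 7×878 + 9×2340 + 0×1111 + 4×2389 + 5×2014
  = 123836

124000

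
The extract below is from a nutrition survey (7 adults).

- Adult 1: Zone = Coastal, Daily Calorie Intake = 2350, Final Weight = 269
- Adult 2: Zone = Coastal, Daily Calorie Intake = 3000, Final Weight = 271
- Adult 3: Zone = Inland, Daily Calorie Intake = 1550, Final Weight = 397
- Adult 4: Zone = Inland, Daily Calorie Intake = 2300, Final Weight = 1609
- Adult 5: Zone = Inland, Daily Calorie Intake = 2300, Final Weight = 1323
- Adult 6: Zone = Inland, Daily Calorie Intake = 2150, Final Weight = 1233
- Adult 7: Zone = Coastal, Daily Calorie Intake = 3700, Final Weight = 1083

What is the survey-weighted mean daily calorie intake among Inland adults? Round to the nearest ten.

Inland rows: 3, 4, 5, 6
Weighted sum = 1550×397 + 2300×1609 + 2300×1323 + 2150×1233
  = 615350 + 3700700 + 3042900 + 2650950 = 10009900
Sum of weights = 397 + 1609 + 1323 + 1233 = 4562
Weighted mean = 10009900 / 4562 = 2194.1911

2190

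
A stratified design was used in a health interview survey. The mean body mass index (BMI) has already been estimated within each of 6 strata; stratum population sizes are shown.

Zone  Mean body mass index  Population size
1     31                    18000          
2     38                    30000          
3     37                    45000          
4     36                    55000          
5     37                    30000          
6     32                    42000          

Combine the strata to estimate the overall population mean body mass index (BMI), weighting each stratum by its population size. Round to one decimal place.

Σ Nₕ·x̄ₕ = 31×18000 + 38×30000 + 37×45000 + 36×55000 + 37×30000 + 32×42000
  = 558000 + 1140000 + 1665000 + 1980000 + 1110000 + 1344000 = 7797000
Σ Nₕ = 220000
Overall mean = 7797000 / 220000 = 35.440909

35.4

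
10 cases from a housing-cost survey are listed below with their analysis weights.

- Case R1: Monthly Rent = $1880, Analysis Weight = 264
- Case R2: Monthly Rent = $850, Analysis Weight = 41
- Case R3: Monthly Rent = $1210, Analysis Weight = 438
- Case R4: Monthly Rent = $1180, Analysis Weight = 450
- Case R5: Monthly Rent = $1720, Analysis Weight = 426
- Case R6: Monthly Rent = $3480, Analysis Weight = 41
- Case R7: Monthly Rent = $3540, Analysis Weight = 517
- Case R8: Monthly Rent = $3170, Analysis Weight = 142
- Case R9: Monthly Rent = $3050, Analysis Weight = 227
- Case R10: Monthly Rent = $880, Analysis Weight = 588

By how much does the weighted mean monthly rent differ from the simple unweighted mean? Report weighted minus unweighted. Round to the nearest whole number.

Unweighted sum = 1880 + 850 + 1210 + 1180 + 1720 + 3480 + 3540 + 3170 + 3050 + 880 = 20960
Unweighted mean = 20960 / 10 = 2096
Weighted sum = 1880×264 + 850×41 + 1210×438 + 1180×450 + 1720×426 + 3480×41 + 3540×517 + 3170×142 + 3050×227 + 880×588
  = 496320 + 34850 + 529980 + 531000 + 732720 + 142680 + 1830180 + 450140 + 692350 + 517440 = 5957660
Sum of weights = 264 + 41 + 438 + 450 + 426 + 41 + 517 + 142 + 227 + 588 = 3134
Weighted mean = 5957660 / 3134 = 1900.9764
Difference (weighted minus unweighted) = -195.02361

-195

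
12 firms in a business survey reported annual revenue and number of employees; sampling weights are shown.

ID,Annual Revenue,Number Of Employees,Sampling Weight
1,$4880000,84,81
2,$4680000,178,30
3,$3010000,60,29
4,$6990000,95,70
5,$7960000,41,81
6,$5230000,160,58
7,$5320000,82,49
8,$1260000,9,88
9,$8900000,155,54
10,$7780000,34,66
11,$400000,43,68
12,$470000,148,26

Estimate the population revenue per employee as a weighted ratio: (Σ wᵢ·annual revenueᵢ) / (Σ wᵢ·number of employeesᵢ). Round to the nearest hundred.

62600

Σ wᵢ·y = 3465430000
Σ wᵢ·x = 84×81 + 178×30 + 60×29 + 95×70 + 41×81 + 160×58 + 82×49 + 9×88 + 155×54 + 34×66 + 43×68 + 148×26
  = 6804 + 5340 + 1740 + 6650 + 3321 + 9280 + 4018 + 792 + 8370 + 2244 + 2924 + 3848 = 55331
Ratio = 3465430000 / 55331 = 62630.894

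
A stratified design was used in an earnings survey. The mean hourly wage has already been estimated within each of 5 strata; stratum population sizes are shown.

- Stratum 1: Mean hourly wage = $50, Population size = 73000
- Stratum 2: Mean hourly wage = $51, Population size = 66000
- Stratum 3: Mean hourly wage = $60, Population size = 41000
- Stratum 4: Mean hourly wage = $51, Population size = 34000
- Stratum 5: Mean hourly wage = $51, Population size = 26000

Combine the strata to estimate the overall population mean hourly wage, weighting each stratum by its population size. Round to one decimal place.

52.2

Σ Nₕ·x̄ₕ = 50×73000 + 51×66000 + 60×41000 + 51×34000 + 51×26000
  = 3650000 + 3366000 + 2460000 + 1734000 + 1326000 = 12536000
Σ Nₕ = 73000 + 66000 + 41000 + 34000 + 26000 = 240000
Overall mean = 12536000 / 240000 = 52.233333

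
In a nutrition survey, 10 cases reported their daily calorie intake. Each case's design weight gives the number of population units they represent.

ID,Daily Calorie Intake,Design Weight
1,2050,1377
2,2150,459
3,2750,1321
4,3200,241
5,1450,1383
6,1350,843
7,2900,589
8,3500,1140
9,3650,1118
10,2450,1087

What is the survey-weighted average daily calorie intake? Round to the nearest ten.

Weighted sum = 23799000
Sum of weights = 1377 + 459 + 1321 + 241 + 1383 + 843 + 589 + 1140 + 1118 + 1087 = 9558
Weighted mean = 23799000 / 9558 = 2489.9561

2490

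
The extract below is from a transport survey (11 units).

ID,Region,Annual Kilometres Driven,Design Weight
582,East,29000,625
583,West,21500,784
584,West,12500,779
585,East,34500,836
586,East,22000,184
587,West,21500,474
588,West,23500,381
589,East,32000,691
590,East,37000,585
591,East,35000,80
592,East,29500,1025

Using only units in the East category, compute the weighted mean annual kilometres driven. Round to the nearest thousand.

East rows: 582, 585, 586, 589, 590, 591, 592
Weighted sum = 29000×625 + 34500×836 + 22000×184 + 32000×691 + 37000×585 + 35000×80 + 29500×1025
  = 127809500
Sum of weights = 4026
Weighted mean = 127809500 / 4026 = 31746.026

32000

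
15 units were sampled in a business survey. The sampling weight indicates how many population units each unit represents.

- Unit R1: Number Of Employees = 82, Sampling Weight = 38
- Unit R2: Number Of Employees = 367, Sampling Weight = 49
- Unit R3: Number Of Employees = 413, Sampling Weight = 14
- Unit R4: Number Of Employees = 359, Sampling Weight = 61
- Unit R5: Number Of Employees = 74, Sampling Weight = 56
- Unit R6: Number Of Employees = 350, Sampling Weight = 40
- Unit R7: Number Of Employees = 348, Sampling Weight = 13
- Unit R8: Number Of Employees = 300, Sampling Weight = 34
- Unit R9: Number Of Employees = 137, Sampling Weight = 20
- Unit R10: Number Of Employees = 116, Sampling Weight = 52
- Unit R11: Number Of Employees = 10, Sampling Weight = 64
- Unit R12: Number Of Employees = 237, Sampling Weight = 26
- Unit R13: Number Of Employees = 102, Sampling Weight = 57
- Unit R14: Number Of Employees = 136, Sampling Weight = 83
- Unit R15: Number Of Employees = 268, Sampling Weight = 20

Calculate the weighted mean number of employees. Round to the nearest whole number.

Weighted sum = 119684
Sum of weights = 627
Weighted mean = 119684 / 627 = 190.88357

191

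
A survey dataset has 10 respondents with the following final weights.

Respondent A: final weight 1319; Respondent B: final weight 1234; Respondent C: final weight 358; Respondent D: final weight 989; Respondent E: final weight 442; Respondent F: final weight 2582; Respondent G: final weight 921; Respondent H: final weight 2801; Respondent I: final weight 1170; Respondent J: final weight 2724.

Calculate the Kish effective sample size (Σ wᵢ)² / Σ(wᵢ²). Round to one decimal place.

Σ wᵢ = 1319 + 1234 + 358 + 989 + 442 + 2582 + 921 + 2801 + 1170 + 2724 = 14540
Σ wᵢ² = 1739761 + 1522756 + 128164 + 978121 + 195364 + 6666724 + 848241 + 7845601 + 1368900 + 7420176 = 28713808
n_eff = 14540² / 28713808 = 211411600 / 28713808 = 7.3627155

7.4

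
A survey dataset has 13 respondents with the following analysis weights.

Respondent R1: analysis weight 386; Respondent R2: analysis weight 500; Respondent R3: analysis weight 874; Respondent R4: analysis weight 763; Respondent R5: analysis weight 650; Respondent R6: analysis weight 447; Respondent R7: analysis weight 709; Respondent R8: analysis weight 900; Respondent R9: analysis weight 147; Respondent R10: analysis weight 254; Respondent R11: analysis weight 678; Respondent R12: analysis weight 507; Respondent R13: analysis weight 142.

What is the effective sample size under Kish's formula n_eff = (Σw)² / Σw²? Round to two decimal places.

Σ wᵢ = 6957
Σ wᵢ² = 4503053
n_eff = 6957² / 4503053 = 48399849 / 4503053 = 10.74823

10.75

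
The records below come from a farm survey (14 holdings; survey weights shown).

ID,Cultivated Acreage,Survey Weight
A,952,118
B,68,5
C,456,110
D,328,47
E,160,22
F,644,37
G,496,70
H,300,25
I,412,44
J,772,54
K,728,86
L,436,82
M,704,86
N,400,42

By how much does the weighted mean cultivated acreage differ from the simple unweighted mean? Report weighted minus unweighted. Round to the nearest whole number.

Unweighted sum = 6856
Unweighted mean = 6856 / 14 = 489.71429
Weighted sum = 483340
Sum of weights = 828
Weighted mean = 483340 / 828 = 583.74396
Difference (weighted minus unweighted) = 94.029676

94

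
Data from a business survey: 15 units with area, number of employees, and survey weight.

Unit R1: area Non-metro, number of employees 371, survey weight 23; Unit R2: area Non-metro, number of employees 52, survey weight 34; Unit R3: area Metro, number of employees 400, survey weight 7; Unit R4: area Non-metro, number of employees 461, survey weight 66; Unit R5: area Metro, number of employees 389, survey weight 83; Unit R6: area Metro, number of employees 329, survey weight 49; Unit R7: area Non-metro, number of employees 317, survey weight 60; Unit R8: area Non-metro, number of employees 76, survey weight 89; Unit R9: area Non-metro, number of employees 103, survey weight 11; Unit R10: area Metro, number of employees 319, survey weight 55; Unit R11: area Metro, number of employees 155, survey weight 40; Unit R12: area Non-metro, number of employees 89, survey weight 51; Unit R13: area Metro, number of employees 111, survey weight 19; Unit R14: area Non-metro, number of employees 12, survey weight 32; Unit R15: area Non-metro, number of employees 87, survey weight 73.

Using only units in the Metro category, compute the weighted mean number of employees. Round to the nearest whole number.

Metro rows: R3, R5, R6, R10, R11, R13
Weighted sum = 400×7 + 389×83 + 329×49 + 319×55 + 155×40 + 111×19
  = 2800 + 32287 + 16121 + 17545 + 6200 + 2109 = 77062
Sum of weights = 7 + 83 + 49 + 55 + 40 + 19 = 253
Weighted mean = 77062 / 253 = 304.59289

305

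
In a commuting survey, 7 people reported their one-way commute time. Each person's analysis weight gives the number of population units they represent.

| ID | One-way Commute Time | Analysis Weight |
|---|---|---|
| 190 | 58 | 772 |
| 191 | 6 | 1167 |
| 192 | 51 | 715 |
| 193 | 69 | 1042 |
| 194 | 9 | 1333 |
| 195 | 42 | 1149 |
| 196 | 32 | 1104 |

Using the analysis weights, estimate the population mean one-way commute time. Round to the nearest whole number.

35

Weighted sum = 58×772 + 6×1167 + 51×715 + 69×1042 + 9×1333 + 42×1149 + 32×1104
  = 44776 + 7002 + 36465 + 71898 + 11997 + 48258 + 35328 = 255724
Sum of weights = 772 + 1167 + 715 + 1042 + 1333 + 1149 + 1104 = 7282
Weighted mean = 255724 / 7282 = 35.117275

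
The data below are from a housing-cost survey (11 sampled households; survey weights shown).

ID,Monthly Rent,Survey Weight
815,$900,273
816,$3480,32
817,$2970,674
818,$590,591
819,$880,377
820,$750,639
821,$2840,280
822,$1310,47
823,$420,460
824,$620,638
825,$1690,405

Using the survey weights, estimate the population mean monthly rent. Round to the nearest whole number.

1279

Weighted sum = 5648520
Sum of weights = 273 + 32 + 674 + 591 + 377 + 639 + 280 + 47 + 460 + 638 + 405 = 4416
Weighted mean = 5648520 / 4416 = 1279.1033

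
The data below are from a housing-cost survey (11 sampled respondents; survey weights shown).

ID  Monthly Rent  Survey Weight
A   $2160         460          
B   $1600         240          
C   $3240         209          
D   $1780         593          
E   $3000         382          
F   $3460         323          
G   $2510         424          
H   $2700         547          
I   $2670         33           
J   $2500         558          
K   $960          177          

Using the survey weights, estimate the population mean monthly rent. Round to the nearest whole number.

2425

Weighted sum = 2160×460 + 1600×240 + 3240×209 + 1780×593 + 3000×382 + 3460×323 + 2510×424 + 2700×547 + 2670×33 + 2500×558 + 960×177
  = 993600 + 384000 + 677160 + 1055540 + 1146000 + 1117580 + 1064240 + 1476900 + 88110 + 1395000 + 169920 = 9568050
Sum of weights = 460 + 240 + 209 + 593 + 382 + 323 + 424 + 547 + 33 + 558 + 177 = 3946
Weighted mean = 9568050 / 3946 = 2424.7466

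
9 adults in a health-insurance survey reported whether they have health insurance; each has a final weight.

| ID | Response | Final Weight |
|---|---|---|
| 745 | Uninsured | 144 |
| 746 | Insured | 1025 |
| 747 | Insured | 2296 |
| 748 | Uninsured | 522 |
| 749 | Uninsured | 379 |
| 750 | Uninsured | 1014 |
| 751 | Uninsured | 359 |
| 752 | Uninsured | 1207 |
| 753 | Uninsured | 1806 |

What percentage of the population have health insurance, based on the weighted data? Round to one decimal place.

Sum of weights for 'Insured' = 1025 + 2296 = 3321
Total weight = 144 + 1025 + 2296 + 522 + 379 + 1014 + 359 + 1207 + 1806 = 8752
Weighted proportion = 3321 / 8752 = 0.37945612 → 37.945612%

37.9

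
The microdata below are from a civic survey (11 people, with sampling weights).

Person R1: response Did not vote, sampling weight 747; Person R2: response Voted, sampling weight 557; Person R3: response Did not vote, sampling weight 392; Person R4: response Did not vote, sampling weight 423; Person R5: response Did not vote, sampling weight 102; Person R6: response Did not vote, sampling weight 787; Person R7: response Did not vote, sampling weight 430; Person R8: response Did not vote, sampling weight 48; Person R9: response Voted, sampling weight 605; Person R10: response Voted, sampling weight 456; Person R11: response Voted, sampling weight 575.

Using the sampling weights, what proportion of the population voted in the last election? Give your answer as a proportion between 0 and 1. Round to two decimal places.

0.43

Sum of weights for 'Voted' = 557 + 605 + 456 + 575 = 2193
Total weight = 747 + 557 + 392 + 423 + 102 + 787 + 430 + 48 + 605 + 456 + 575 = 5122
Weighted proportion = 2193 / 5122 = 0.42815307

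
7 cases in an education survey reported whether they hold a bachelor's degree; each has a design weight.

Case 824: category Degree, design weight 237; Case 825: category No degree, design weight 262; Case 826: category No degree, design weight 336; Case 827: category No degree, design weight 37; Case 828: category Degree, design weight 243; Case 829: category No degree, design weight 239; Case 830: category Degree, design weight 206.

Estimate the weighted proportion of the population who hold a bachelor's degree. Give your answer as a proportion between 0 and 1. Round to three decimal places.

0.440

Sum of weights for 'Degree' = 237 + 243 + 206 = 686
Total weight = 237 + 262 + 336 + 37 + 243 + 239 + 206 = 1560
Weighted proportion = 686 / 1560 = 0.43974359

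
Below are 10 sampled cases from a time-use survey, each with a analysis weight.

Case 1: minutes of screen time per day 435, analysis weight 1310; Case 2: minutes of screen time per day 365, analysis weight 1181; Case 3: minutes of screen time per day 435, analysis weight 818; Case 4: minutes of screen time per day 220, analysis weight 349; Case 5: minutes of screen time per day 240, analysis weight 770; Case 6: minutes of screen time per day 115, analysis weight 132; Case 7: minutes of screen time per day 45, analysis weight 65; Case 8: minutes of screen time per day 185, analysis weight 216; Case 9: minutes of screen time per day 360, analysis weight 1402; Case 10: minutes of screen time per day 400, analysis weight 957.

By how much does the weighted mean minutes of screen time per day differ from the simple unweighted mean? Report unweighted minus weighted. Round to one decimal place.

Unweighted sum = 435 + 365 + 435 + 220 + 240 + 115 + 45 + 185 + 360 + 400 = 2800
Unweighted mean = 2800 / 10 = 280
Weighted sum = 435×1310 + 365×1181 + 435×818 + 220×349 + 240×770 + 115×132 + 45×65 + 185×216 + 360×1402 + 400×957
  = 2563910
Sum of weights = 1310 + 1181 + 818 + 349 + 770 + 132 + 65 + 216 + 1402 + 957 = 7200
Weighted mean = 2563910 / 7200 = 356.09861
Difference (unweighted minus weighted) = -76.098611

-76.1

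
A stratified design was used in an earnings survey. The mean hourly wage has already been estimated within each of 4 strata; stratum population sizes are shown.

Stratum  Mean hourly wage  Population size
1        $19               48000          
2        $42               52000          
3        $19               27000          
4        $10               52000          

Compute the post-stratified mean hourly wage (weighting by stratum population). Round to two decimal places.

Σ Nₕ·x̄ₕ = 19×48000 + 42×52000 + 19×27000 + 10×52000
  = 4129000
Σ Nₕ = 48000 + 52000 + 27000 + 52000 = 179000
Overall mean = 4129000 / 179000 = 23.067039

23.07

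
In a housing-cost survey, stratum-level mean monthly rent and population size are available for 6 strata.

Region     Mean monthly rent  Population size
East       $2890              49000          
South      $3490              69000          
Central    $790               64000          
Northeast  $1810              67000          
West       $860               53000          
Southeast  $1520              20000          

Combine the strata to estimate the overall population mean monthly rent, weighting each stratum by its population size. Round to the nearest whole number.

Σ Nₕ·x̄ₕ = 2890×49000 + 3490×69000 + 790×64000 + 1810×67000 + 860×53000 + 1520×20000
  = 630230000
Σ Nₕ = 49000 + 69000 + 64000 + 67000 + 53000 + 20000 = 322000
Overall mean = 630230000 / 322000 = 1957.236

1957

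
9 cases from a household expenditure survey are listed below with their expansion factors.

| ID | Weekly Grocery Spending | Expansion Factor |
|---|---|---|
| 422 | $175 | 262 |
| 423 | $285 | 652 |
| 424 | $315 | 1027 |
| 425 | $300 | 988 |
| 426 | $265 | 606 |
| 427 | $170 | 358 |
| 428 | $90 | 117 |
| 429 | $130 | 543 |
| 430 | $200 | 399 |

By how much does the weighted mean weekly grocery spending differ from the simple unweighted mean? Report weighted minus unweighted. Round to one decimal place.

34.7

Unweighted sum = 1930
Unweighted mean = 1930 / 9 = 214.44444
Weighted sum = 175×262 + 285×652 + 315×1027 + 300×988 + 265×606 + 170×358 + 90×117 + 130×543 + 200×399
  = 1233945
Sum of weights = 262 + 652 + 1027 + 988 + 606 + 358 + 117 + 543 + 399 = 4952
Weighted mean = 1233945 / 4952 = 249.18114
Difference (weighted minus unweighted) = 34.736694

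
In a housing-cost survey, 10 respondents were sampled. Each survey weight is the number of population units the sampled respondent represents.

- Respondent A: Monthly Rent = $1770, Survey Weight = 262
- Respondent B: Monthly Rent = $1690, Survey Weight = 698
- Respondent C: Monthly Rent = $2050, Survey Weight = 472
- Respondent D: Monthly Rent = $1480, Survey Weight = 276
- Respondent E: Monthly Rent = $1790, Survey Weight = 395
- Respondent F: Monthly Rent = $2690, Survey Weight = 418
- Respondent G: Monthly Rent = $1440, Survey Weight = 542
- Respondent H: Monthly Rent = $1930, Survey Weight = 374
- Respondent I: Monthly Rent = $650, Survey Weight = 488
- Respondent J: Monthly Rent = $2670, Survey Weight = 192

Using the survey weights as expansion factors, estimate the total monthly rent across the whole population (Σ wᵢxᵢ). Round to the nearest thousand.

7183000

Weighted total = 1770×262 + 1690×698 + 2050×472 + 1480×276 + 1790×395 + 2690×418 + 1440×542 + 1930×374 + 650×488 + 2670×192
  = 7183050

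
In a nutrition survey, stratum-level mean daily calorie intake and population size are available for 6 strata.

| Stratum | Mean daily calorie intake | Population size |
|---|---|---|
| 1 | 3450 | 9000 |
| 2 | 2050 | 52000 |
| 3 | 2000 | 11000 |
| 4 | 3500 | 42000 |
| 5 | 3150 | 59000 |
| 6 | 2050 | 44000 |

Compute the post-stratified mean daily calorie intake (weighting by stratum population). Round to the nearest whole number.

2685

Σ Nₕ·x̄ₕ = 3450×9000 + 2050×52000 + 2000×11000 + 3500×42000 + 3150×59000 + 2050×44000
  = 31050000 + 106600000 + 22000000 + 147000000 + 185850000 + 90200000 = 582700000
Σ Nₕ = 9000 + 52000 + 11000 + 42000 + 59000 + 44000 = 217000
Overall mean = 582700000 / 217000 = 2685.2535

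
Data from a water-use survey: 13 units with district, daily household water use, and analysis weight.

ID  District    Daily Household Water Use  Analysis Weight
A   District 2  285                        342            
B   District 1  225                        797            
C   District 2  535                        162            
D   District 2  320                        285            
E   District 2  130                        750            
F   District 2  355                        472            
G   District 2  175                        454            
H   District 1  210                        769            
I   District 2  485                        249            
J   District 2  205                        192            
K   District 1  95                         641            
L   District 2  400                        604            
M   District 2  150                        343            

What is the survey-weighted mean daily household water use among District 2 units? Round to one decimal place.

District 2 rows: A, C, D, E, F, G, I, J, L, M
Weighted sum = 285×342 + 535×162 + 320×285 + 130×750 + 355×472 + 175×454 + 485×249 + 205×192 + 400×604 + 150×343
  = 97470 + 86670 + 91200 + 97500 + 167560 + 79450 + 120765 + 39360 + 241600 + 51450 = 1073025
Sum of weights = 342 + 162 + 285 + 750 + 472 + 454 + 249 + 192 + 604 + 343 = 3853
Weighted mean = 1073025 / 3853 = 278.49079

278.5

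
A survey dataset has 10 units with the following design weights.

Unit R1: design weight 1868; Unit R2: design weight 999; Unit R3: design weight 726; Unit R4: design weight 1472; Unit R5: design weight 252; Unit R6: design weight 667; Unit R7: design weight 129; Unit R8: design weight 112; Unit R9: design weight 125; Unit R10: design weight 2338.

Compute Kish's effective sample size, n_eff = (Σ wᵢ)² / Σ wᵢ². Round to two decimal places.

5.72

Σ wᵢ = 1868 + 999 + 726 + 1472 + 252 + 667 + 129 + 112 + 125 + 2338 = 8688
Σ wᵢ² = 3489424 + 998001 + 527076 + 2166784 + 63504 + 444889 + 16641 + 12544 + 15625 + 5466244 = 13200732
n_eff = 8688² / 13200732 = 75481344 / 13200732 = 5.7179665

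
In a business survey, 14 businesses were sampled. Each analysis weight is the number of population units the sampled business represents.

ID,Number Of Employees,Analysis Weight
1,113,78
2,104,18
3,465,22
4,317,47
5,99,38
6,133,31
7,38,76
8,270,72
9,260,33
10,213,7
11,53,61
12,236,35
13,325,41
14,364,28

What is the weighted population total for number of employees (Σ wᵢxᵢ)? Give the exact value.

Weighted total = 111109

111109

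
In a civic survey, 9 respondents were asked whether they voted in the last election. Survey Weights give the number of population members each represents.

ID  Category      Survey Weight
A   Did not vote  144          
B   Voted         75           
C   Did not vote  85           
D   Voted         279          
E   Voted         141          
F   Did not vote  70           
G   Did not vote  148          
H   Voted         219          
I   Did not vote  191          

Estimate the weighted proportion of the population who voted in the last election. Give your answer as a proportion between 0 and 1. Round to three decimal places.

Sum of weights for 'Voted' = 75 + 279 + 141 + 219 = 714
Total weight = 144 + 75 + 85 + 279 + 141 + 70 + 148 + 219 + 191 = 1352
Weighted proportion = 714 / 1352 = 0.52810651

0.528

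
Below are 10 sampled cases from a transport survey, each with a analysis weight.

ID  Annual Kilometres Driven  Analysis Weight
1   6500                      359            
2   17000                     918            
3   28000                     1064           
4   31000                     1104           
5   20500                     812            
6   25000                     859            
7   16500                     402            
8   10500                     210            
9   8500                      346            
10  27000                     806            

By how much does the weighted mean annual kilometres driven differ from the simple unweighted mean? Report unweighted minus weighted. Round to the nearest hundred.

Unweighted sum = 6500 + 17000 + 28000 + 31000 + 20500 + 25000 + 16500 + 10500 + 8500 + 27000 = 190500
Unweighted mean = 190500 / 10 = 19050
Weighted sum = 6500×359 + 17000×918 + 28000×1064 + 31000×1104 + 20500×812 + 25000×859 + 16500×402 + 10500×210 + 8500×346 + 27000×806
  = 153617500
Sum of weights = 359 + 918 + 1064 + 1104 + 812 + 859 + 402 + 210 + 346 + 806 = 6880
Weighted mean = 153617500 / 6880 = 22328.125
Difference (unweighted minus weighted) = -3278.125

-3300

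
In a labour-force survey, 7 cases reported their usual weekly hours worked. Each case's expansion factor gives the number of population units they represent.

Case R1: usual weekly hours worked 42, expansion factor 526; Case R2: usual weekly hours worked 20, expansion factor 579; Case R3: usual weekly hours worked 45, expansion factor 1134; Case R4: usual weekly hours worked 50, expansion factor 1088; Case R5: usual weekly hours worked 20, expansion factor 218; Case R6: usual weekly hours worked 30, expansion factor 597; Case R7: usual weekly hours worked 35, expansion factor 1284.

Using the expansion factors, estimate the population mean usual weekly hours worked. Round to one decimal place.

38.0

Weighted sum = 206312
Sum of weights = 526 + 579 + 1134 + 1088 + 218 + 597 + 1284 = 5426
Weighted mean = 206312 / 5426 = 38.022853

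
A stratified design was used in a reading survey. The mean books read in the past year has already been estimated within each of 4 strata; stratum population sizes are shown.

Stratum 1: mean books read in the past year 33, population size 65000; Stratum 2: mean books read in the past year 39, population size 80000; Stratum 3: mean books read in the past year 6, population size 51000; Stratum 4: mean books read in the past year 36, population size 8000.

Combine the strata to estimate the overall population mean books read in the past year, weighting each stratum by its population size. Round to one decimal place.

28.7

Σ Nₕ·x̄ₕ = 33×65000 + 39×80000 + 6×51000 + 36×8000
  = 2145000 + 3120000 + 306000 + 288000 = 5859000
Σ Nₕ = 65000 + 80000 + 51000 + 8000 = 204000
Overall mean = 5859000 / 204000 = 28.720588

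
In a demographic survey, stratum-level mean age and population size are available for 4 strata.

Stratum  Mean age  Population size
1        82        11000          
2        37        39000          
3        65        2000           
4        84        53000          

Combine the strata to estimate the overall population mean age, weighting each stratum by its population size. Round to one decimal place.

66.0

Σ Nₕ·x̄ₕ = 82×11000 + 37×39000 + 65×2000 + 84×53000
  = 902000 + 1443000 + 130000 + 4452000 = 6927000
Σ Nₕ = 11000 + 39000 + 2000 + 53000 = 105000
Overall mean = 6927000 / 105000 = 65.971429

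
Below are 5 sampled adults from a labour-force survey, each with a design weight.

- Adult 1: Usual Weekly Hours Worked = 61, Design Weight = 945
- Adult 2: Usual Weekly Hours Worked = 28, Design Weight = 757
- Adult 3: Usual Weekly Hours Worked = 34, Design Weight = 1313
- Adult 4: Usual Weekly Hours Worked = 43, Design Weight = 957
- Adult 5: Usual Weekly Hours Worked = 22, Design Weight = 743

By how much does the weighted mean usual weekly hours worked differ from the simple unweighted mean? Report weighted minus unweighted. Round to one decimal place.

Unweighted sum = 61 + 28 + 34 + 43 + 22 = 188
Unweighted mean = 188 / 5 = 37.6
Weighted sum = 61×945 + 28×757 + 34×1313 + 43×957 + 22×743
  = 57645 + 21196 + 44642 + 41151 + 16346 = 180980
Sum of weights = 4715
Weighted mean = 180980 / 4715 = 38.383881
Difference (weighted minus unweighted) = 0.78388123

0.8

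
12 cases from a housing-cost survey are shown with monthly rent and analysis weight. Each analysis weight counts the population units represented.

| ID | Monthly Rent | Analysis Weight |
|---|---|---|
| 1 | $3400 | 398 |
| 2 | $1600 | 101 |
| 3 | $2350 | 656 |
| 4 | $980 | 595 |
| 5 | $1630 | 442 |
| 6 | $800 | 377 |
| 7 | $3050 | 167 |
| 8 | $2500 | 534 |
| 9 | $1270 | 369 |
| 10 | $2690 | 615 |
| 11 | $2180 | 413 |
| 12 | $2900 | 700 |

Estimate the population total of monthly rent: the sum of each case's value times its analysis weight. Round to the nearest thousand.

Weighted total = 3400×398 + 1600×101 + 2350×656 + 980×595 + 1630×442 + 800×377 + 3050×167 + 2500×534 + 1270×369 + 2690×615 + 2180×413 + 2900×700
  = 1353200 + 161600 + 1541600 + 583100 + 720460 + 301600 + 509350 + 1335000 + 468630 + 1654350 + 900340 + 2030000 = 11559230

11559000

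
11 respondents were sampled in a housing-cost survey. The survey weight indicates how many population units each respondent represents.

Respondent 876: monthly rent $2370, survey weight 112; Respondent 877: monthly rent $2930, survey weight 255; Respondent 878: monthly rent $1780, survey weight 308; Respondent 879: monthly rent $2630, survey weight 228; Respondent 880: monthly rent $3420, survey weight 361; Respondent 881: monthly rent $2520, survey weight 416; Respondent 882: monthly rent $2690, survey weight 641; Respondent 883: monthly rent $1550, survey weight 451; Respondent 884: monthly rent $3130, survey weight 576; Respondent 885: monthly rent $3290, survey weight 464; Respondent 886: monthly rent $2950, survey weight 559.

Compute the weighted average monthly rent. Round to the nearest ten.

Weighted sum = 11845240
Sum of weights = 112 + 255 + 308 + 228 + 361 + 416 + 641 + 451 + 576 + 464 + 559 = 4371
Weighted mean = 11845240 / 4371 = 2709.9611

2710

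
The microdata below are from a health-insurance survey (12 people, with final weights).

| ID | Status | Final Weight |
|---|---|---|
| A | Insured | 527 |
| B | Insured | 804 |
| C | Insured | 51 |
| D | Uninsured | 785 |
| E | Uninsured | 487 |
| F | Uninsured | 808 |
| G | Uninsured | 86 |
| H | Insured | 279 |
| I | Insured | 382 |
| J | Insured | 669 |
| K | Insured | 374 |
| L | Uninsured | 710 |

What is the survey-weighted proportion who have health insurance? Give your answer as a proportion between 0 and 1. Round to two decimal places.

Sum of weights for 'Insured' = 527 + 804 + 51 + 279 + 382 + 669 + 374 = 3086
Total weight = 527 + 804 + 51 + 785 + 487 + 808 + 86 + 279 + 382 + 669 + 374 + 710 = 5962
Weighted proportion = 3086 / 5962 = 0.51761154

0.52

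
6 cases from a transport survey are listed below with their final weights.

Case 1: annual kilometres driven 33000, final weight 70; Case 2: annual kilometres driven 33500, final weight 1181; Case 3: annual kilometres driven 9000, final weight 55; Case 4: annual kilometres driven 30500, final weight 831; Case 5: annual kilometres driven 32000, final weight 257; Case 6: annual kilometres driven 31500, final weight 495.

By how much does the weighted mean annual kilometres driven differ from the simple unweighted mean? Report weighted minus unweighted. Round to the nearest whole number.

3432

Unweighted sum = 33000 + 33500 + 9000 + 30500 + 32000 + 31500 = 169500
Unweighted mean = 169500 / 6 = 28250
Weighted sum = 33000×70 + 33500×1181 + 9000×55 + 30500×831 + 32000×257 + 31500×495
  = 2310000 + 39563500 + 495000 + 25345500 + 8224000 + 15592500 = 91530500
Sum of weights = 2889
Weighted mean = 91530500 / 2889 = 31682.416
Difference (weighted minus unweighted) = 3432.4161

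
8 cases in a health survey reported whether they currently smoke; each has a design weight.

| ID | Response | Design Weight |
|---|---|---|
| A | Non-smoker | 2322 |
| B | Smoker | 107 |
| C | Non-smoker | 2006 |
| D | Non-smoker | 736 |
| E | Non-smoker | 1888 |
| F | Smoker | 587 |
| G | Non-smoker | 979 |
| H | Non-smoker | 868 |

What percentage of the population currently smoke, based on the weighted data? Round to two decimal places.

7.31

Sum of weights for 'Smoker' = 107 + 587 = 694
Total weight = 2322 + 107 + 2006 + 736 + 1888 + 587 + 979 + 868 = 9493
Weighted proportion = 694 / 9493 = 0.0731065 → 7.31065%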